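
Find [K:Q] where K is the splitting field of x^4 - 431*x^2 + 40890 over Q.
[K:Q] = 4

f factors as (x^2 - 290)(x^2 - 141); the splitting field is K = Q(sqrt(290), sqrt(141)). Since 290, 141, and 40890 are all non-squares in Q, the three subfields Q(sqrt(290)), Q(sqrt(141)), Q(sqrt(40890)) are distinct degree-2 extensions, so [K:Q] = 4 (Klein four Galois group).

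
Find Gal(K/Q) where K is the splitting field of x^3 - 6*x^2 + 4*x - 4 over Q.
Gal(K/Q) = S_3 (symmetric group of order 6)

Compute the discriminant of x^3 + (-6)*x^2 + (4)*x + (-4): Δ = -1840. Since Δ is not a rational square, the Galois group is not contained in A_3; it must be the full S_3 (irreducibility of the cubic rules out anything smaller).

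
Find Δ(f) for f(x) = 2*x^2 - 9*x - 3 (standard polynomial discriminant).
Δ = 105

For a quadratic a x^2 + b x + c the discriminant is Δ = b^2 - 4ac = (-9)^2 - 4*(2)*(-3) = 81 - (-24) = 105.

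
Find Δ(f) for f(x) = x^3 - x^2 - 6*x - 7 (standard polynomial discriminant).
Δ = -1207

For x^3 + a x^2 + b x + c the discriminant is Δ = 18 a b c - 4 a^3 c + a^2 b^2 - 4 b^3 - 27 c^2.
Plug a = -1, b = -6, c = -7:
  18*(-1)*(-6)*(-7) - 4*(-1)^3*(-7) + (-1)^2*(-6)^2 - 4*(-6)^3 - 27*(-7)^2
  = -756 + (-28) + 36 + (864) + (-1323)
  = -1207.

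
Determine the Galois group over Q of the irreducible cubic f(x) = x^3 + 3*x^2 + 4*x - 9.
Gal(K/Q) = S_3 (symmetric group of order 6)

Compute the discriminant of x^3 + (3)*x^2 + (4)*x + (-9): Δ = -3271. Since Δ is not a rational square, the Galois group is not contained in A_3; it must be the full S_3 (irreducibility of the cubic rules out anything smaller).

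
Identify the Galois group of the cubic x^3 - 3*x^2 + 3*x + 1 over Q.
Gal(K/Q) = S_3 (symmetric group of order 6)

Compute the discriminant of x^3 + (-3)*x^2 + (3)*x + (1): Δ = -108. Since Δ is not a rational square, the Galois group is not contained in A_3; it must be the full S_3 (irreducibility of the cubic rules out anything smaller).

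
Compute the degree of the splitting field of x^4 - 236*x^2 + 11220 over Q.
[K:Q] = 4

f factors as (x^2 - 66)(x^2 - 170); the splitting field is K = Q(sqrt(66), sqrt(170)). Since 66, 170, and 11220 are all non-squares in Q, the three subfields Q(sqrt(66)), Q(sqrt(170)), Q(sqrt(11220)) are distinct degree-2 extensions, so [K:Q] = 4 (Klein four Galois group).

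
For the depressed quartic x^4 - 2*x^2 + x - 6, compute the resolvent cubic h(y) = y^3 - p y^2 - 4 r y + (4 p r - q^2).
h(y) = y^3 + 2*y^2 + 24*y + 47

Identify coefficients: p = -2, q = 1, r = -6.
Plug into h(y) = y^3 - p y^2 - 4 r y + (4 p r - q^2):
  h(y) = y^3 - (-2) y^2 - 4*(-6) y + (4*(-2)*(-6) - (1)^2)
       = y^3 + (2) y^2 + (24) y + (47).
Simplifying: h(y) = y^3 + 2*y^2 + 24*y + 47.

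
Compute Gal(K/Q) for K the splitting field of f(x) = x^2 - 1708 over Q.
Gal(K/Q) = Z/2Z (cyclic of order 2)

x^2 - 1708 is irreducible over Q since 1708 is not a rational square. The splitting field Q(sqrt(1708)) has degree 2 over Q, and its unique nontrivial automorphism is sqrt(1708) ↦ -sqrt(1708). Hence Gal(Q(sqrt(1708))/Q) = Z/2Z.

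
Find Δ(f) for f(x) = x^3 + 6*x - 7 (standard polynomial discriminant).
Δ = -2187

For a depressed cubic x^3 + p x + q the discriminant is Δ = -4 p^3 - 27 q^2 = -4*(6)^3 - 27*(-7)^2 = -864 - 1323 = -2187.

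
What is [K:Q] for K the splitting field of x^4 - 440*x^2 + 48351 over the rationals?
[K:Q] = 4

f factors as (x^2 - 227)(x^2 - 213); the splitting field is K = Q(sqrt(227), sqrt(213)). Since 227, 213, and 48351 are all non-squares in Q, the three subfields Q(sqrt(227)), Q(sqrt(213)), Q(sqrt(48351)) are distinct degree-2 extensions, so [K:Q] = 4 (Klein four Galois group).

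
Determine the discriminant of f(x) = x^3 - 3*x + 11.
Δ = -3159

For a depressed cubic x^3 + p x + q the discriminant is Δ = -4 p^3 - 27 q^2 = -4*(-3)^3 - 27*(11)^2 = 108 - 3267 = -3159.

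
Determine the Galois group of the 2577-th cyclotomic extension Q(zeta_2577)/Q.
|Gal(Q(zeta_2577)/Q)| = phi(2577) = 1716; group ≅ (Z/2577Z)^* ≅ Z/2Z × Z/858Z

The n-th cyclotomic polynomial Φ_2577(x) is the minimal polynomial of zeta_2577 over Q and has degree phi(2577) = 1716. So Q(zeta_2577) is a degree-1716 Galois extension with Galois group (Z/2577Z)^*. By CRT, (Z/2577Z)^* ≅ (Z/3Z)^* × (Z/859Z)^*. Each prime-power unit group is (Z/3Z)^* ≅ Z/2Z; (Z/859Z)^* ≅ Z/858Z. Hence Gal(Q(zeta_2577)/Q) ≅ Z/2Z × Z/858Z.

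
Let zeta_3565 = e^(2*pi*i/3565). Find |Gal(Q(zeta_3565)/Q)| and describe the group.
|Gal(Q(zeta_3565)/Q)| = phi(3565) = 2640; group ≅ (Z/3565Z)^* ≅ Z/4Z × Z/22Z × Z/30Z

The n-th cyclotomic polynomial Φ_3565(x) is the minimal polynomial of zeta_3565 over Q and has degree phi(3565) = 2640. So Q(zeta_3565) is a degree-2640 Galois extension with Galois group (Z/3565Z)^*. By CRT, (Z/3565Z)^* ≅ (Z/5Z)^* × (Z/23Z)^* × (Z/31Z)^*. Each prime-power unit group is (Z/5Z)^* ≅ Z/4Z; (Z/23Z)^* ≅ Z/22Z; (Z/31Z)^* ≅ Z/30Z. Hence Gal(Q(zeta_3565)/Q) ≅ Z/4Z × Z/22Z × Z/30Z.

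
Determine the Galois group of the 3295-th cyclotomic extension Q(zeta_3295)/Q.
|Gal(Q(zeta_3295)/Q)| = phi(3295) = 2632; group ≅ (Z/3295Z)^* ≅ Z/4Z × Z/658Z

The n-th cyclotomic polynomial Φ_3295(x) is the minimal polynomial of zeta_3295 over Q and has degree phi(3295) = 2632. So Q(zeta_3295) is a degree-2632 Galois extension with Galois group (Z/3295Z)^*. By CRT, (Z/3295Z)^* ≅ (Z/5Z)^* × (Z/659Z)^*. Each prime-power unit group is (Z/5Z)^* ≅ Z/4Z; (Z/659Z)^* ≅ Z/658Z. Hence Gal(Q(zeta_3295)/Q) ≅ Z/4Z × Z/658Z.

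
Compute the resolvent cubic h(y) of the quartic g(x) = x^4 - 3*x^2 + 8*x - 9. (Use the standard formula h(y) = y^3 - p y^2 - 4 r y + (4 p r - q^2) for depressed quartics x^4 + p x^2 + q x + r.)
h(y) = y^3 + 3*y^2 + 36*y + 44

Identify coefficients: p = -3, q = 8, r = -9.
Plug into h(y) = y^3 - p y^2 - 4 r y + (4 p r - q^2):
  h(y) = y^3 - (-3) y^2 - 4*(-9) y + (4*(-3)*(-9) - (8)^2)
       = y^3 + (3) y^2 + (36) y + (44).
Simplifying: h(y) = y^3 + 3*y^2 + 36*y + 44.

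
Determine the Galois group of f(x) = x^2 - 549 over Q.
Gal(K/Q) = Z/2Z (cyclic of order 2)

x^2 - 549 is irreducible over Q since 549 is not a rational square. The splitting field Q(sqrt(549)) has degree 2 over Q, and its unique nontrivial automorphism is sqrt(549) ↦ -sqrt(549). Hence Gal(Q(sqrt(549))/Q) = Z/2Z.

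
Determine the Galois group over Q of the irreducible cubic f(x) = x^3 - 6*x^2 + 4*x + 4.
Gal(K/Q) = S_3 (symmetric group of order 6)

Compute the discriminant of x^3 + (-6)*x^2 + (4)*x + (4): Δ = 1616. Since Δ is not a rational square, the Galois group is not contained in A_3; it must be the full S_3 (irreducibility of the cubic rules out anything smaller).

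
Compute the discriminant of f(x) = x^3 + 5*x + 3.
Δ = -743

For a depressed cubic x^3 + p x + q the discriminant is Δ = -4 p^3 - 27 q^2 = -4*(5)^3 - 27*(3)^2 = -500 - 243 = -743.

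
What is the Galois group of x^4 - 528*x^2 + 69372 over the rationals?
Gal(K/Q) = V_4 (Klein four-group, Z/2Z × Z/2Z)

f factors as (x^2 - 246)(x^2 - 282), so the splitting field is K = Q(sqrt(246), sqrt(282)). The elements 246, 282, 69372 are all non-squares in Q, so sqrt(246) and sqrt(282) generate independent quadratic extensions. Thus [K:Q] = 4 and Gal(K/Q) is generated by the two order-2 automorphisms sqrt(246) ↦ -sqrt(246) and sqrt(282) ↦ -sqrt(282), giving V_4.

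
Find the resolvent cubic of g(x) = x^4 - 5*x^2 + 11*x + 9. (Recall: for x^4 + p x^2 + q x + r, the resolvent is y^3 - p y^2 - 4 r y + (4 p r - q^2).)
h(y) = y^3 + 5*y^2 - 36*y - 301

Identify coefficients: p = -5, q = 11, r = 9.
Plug into h(y) = y^3 - p y^2 - 4 r y + (4 p r - q^2):
  h(y) = y^3 - (-5) y^2 - 4*(9) y + (4*(-5)*(9) - (11)^2)
       = y^3 + (5) y^2 + (-36) y + (-301).
Simplifying: h(y) = y^3 + 5*y^2 - 36*y - 301.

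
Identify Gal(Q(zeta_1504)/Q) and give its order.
|Gal(Q(zeta_1504)/Q)| = phi(1504) = 736; group ≅ (Z/1504Z)^* ≅ Z/2Z × Z/8Z × Z/46Z

The n-th cyclotomic polynomial Φ_1504(x) is the minimal polynomial of zeta_1504 over Q and has degree phi(1504) = 736. So Q(zeta_1504) is a degree-736 Galois extension with Galois group (Z/1504Z)^*. By CRT, (Z/1504Z)^* ≅ (Z/32Z)^* × (Z/47Z)^*. Each prime-power unit group is (Z/32Z)^* ≅ Z/2Z × Z/8Z; (Z/47Z)^* ≅ Z/46Z. Hence Gal(Q(zeta_1504)/Q) ≅ Z/2Z × Z/8Z × Z/46Z.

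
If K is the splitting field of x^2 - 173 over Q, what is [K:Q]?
[K:Q] = 2

The polynomial x^2 - 173 is irreducible over Q since 173 is not a perfect square. Its splitting field is Q(sqrt(173)), which has degree 2 over Q.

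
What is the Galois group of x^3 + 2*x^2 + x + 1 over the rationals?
Gal(K/Q) = S_3 (symmetric group of order 6)

Compute the discriminant of x^3 + (2)*x^2 + (1)*x + (1): Δ = -23. Since Δ is not a rational square, the Galois group is not contained in A_3; it must be the full S_3 (irreducibility of the cubic rules out anything smaller).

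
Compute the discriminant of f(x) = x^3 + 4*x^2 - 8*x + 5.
Δ = -1763

For x^3 + a x^2 + b x + c the discriminant is Δ = 18 a b c - 4 a^3 c + a^2 b^2 - 4 b^3 - 27 c^2.
Plug a = 4, b = -8, c = 5:
  18*(4)*(-8)*(5) - 4*(4)^3*(5) + (4)^2*(-8)^2 - 4*(-8)^3 - 27*(5)^2
  = -2880 + (-1280) + 1024 + (2048) + (-675)
  = -1763.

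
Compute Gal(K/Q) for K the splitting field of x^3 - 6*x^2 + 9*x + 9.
Gal(K/Q) = S_3 (symmetric group of order 6)

Compute the discriminant of x^3 + (-6)*x^2 + (9)*x + (9): Δ = -3159. Since Δ is not a rational square, the Galois group is not contained in A_3; it must be the full S_3 (irreducibility of the cubic rules out anything smaller).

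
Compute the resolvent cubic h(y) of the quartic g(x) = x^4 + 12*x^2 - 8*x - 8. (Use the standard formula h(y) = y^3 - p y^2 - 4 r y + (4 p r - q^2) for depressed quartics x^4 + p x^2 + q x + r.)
h(y) = y^3 - 12*y^2 + 32*y - 448

Identify coefficients: p = 12, q = -8, r = -8.
Plug into h(y) = y^3 - p y^2 - 4 r y + (4 p r - q^2):
  h(y) = y^3 - (12) y^2 - 4*(-8) y + (4*(12)*(-8) - (-8)^2)
       = y^3 + (-12) y^2 + (32) y + (-448).
Simplifying: h(y) = y^3 - 12*y^2 + 32*y - 448.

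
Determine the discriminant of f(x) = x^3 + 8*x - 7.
Δ = -3371

For a depressed cubic x^3 + p x + q the discriminant is Δ = -4 p^3 - 27 q^2 = -4*(8)^3 - 27*(-7)^2 = -2048 - 1323 = -3371.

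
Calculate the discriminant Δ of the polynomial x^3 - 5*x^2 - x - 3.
Δ = -1984

For x^3 + a x^2 + b x + c the discriminant is Δ = 18 a b c - 4 a^3 c + a^2 b^2 - 4 b^3 - 27 c^2.
Plug a = -5, b = -1, c = -3:
  18*(-5)*(-1)*(-3) - 4*(-5)^3*(-3) + (-5)^2*(-1)^2 - 4*(-1)^3 - 27*(-3)^2
  = -270 + (-1500) + 25 + (4) + (-243)
  = -1984.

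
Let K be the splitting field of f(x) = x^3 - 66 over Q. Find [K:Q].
[K:Q] = 6

x^3 - 66 has one real root r = 66^(1/3) and two complex roots r*zeta_3, r*zeta_3^2 where zeta_3 = e^(2*pi*i/3). The splitting field is Q(r, zeta_3). [Q(r):Q] = 3 and [Q(zeta_3):Q] = 2 with gcd = 1, so [Q(r, zeta_3):Q] = 3 * 2 = 6.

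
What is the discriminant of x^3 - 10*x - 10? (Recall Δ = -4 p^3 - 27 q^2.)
Δ = 1300

For a depressed cubic x^3 + p x + q the discriminant is Δ = -4 p^3 - 27 q^2 = -4*(-10)^3 - 27*(-10)^2 = 4000 - 2700 = 1300.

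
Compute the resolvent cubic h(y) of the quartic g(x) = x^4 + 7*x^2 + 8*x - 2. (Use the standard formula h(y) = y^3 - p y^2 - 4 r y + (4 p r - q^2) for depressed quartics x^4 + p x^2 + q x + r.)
h(y) = y^3 - 7*y^2 + 8*y - 120

Identify coefficients: p = 7, q = 8, r = -2.
Plug into h(y) = y^3 - p y^2 - 4 r y + (4 p r - q^2):
  h(y) = y^3 - (7) y^2 - 4*(-2) y + (4*(7)*(-2) - (8)^2)
       = y^3 + (-7) y^2 + (8) y + (-120).
Simplifying: h(y) = y^3 - 7*y^2 + 8*y - 120.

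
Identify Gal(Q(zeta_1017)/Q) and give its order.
|Gal(Q(zeta_1017)/Q)| = phi(1017) = 672; group ≅ (Z/1017Z)^* ≅ Z/6Z × Z/112Z

The n-th cyclotomic polynomial Φ_1017(x) is the minimal polynomial of zeta_1017 over Q and has degree phi(1017) = 672. So Q(zeta_1017) is a degree-672 Galois extension with Galois group (Z/1017Z)^*. By CRT, (Z/1017Z)^* ≅ (Z/9Z)^* × (Z/113Z)^*. Each prime-power unit group is (Z/9Z)^* ≅ Z/6Z; (Z/113Z)^* ≅ Z/112Z. Hence Gal(Q(zeta_1017)/Q) ≅ Z/6Z × Z/112Z.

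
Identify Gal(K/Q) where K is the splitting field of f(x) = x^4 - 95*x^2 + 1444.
Gal(K/Q) = Z/2Z (cyclic of order 2)

f factors as (x^2 - 19)(x^2 - 76), so the splitting field is K = Q(sqrt(19), sqrt(76)). The squarefree part of 19 is 19 and the squarefree part of 76 is also 19, so sqrt(19) and sqrt(76) are both rational multiples of sqrt(19). Hence Q(sqrt(19)) = Q(sqrt(76)) = Q(sqrt(19)), and the splitting field collapses to a single degree-2 extension with Galois group Z/2Z.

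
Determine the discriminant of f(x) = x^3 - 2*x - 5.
Δ = -643

For x^3 + a x^2 + b x + c the discriminant is Δ = 18 a b c - 4 a^3 c + a^2 b^2 - 4 b^3 - 27 c^2.
Plug a = 0, b = -2, c = -5:
  18*(0)*(-2)*(-5) - 4*(0)^3*(-5) + (0)^2*(-2)^2 - 4*(-2)^3 - 27*(-5)^2
  = 0 + (0) + 0 + (32) + (-675)
  = -643.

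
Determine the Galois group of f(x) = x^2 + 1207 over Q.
Gal(K/Q) = Z/2Z (cyclic of order 2)

x^2 + 1207 is irreducible over Q since -1207 is not a rational square. The splitting field Q(sqrt(-1207)) has degree 2 over Q, and its unique nontrivial automorphism is sqrt(-1207) ↦ -sqrt(-1207). Hence Gal(Q(sqrt(-1207))/Q) = Z/2Z.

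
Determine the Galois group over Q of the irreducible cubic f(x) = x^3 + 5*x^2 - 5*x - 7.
Gal(K/Q) = S_3 (symmetric group of order 6)

Compute the discriminant of x^3 + (5)*x^2 + (-5)*x + (-7): Δ = 6452. Since Δ is not a rational square, the Galois group is not contained in A_3; it must be the full S_3 (irreducibility of the cubic rules out anything smaller).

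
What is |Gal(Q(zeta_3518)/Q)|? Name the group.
|Gal(Q(zeta_3518)/Q)| = phi(3518) = 1758; group ≅ (Z/3518Z)^* ≅ Z/1758Z

The n-th cyclotomic polynomial Φ_3518(x) is the minimal polynomial of zeta_3518 over Q and has degree phi(3518) = 1758. So Q(zeta_3518) is a degree-1758 Galois extension with Galois group (Z/3518Z)^*. By CRT, (Z/3518Z)^* ≅ (Z/2Z)^* × (Z/1759Z)^*. Each prime-power unit group is (Z/2Z)^* ≅ trivial group (order 1); (Z/1759Z)^* ≅ Z/1758Z. Hence Gal(Q(zeta_3518)/Q) ≅ Z/1758Z.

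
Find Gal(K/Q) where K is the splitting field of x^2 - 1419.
Gal(K/Q) = Z/2Z (cyclic of order 2)

x^2 - 1419 is irreducible over Q since 1419 is not a rational square. The splitting field Q(sqrt(1419)) has degree 2 over Q, and its unique nontrivial automorphism is sqrt(1419) ↦ -sqrt(1419). Hence Gal(Q(sqrt(1419))/Q) = Z/2Z.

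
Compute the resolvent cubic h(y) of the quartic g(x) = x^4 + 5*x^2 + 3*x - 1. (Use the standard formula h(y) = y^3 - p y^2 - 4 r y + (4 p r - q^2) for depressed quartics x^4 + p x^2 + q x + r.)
h(y) = y^3 - 5*y^2 + 4*y - 29

Identify coefficients: p = 5, q = 3, r = -1.
Plug into h(y) = y^3 - p y^2 - 4 r y + (4 p r - q^2):
  h(y) = y^3 - (5) y^2 - 4*(-1) y + (4*(5)*(-1) - (3)^2)
       = y^3 + (-5) y^2 + (4) y + (-29).
Simplifying: h(y) = y^3 - 5*y^2 + 4*y - 29.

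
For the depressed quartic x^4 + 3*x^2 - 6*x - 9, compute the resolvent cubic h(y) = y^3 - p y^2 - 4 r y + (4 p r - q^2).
h(y) = y^3 - 3*y^2 + 36*y - 144

Identify coefficients: p = 3, q = -6, r = -9.
Plug into h(y) = y^3 - p y^2 - 4 r y + (4 p r - q^2):
  h(y) = y^3 - (3) y^2 - 4*(-9) y + (4*(3)*(-9) - (-6)^2)
       = y^3 + (-3) y^2 + (36) y + (-144).
Simplifying: h(y) = y^3 - 3*y^2 + 36*y - 144.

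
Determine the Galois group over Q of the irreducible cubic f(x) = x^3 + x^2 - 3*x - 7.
Gal(K/Q) = S_3 (symmetric group of order 6)

Compute the discriminant of x^3 + (1)*x^2 + (-3)*x + (-7): Δ = -800. Since Δ is not a rational square, the Galois group is not contained in A_3; it must be the full S_3 (irreducibility of the cubic rules out anything smaller).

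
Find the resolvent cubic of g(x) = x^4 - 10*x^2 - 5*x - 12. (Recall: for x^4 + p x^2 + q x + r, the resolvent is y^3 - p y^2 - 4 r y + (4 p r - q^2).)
h(y) = y^3 + 10*y^2 + 48*y + 455

Identify coefficients: p = -10, q = -5, r = -12.
Plug into h(y) = y^3 - p y^2 - 4 r y + (4 p r - q^2):
  h(y) = y^3 - (-10) y^2 - 4*(-12) y + (4*(-10)*(-12) - (-5)^2)
       = y^3 + (10) y^2 + (48) y + (455).
Simplifying: h(y) = y^3 + 10*y^2 + 48*y + 455.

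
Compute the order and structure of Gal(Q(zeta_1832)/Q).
|Gal(Q(zeta_1832)/Q)| = phi(1832) = 912; group ≅ (Z/1832Z)^* ≅ Z/2Z × Z/2Z × Z/228Z

The n-th cyclotomic polynomial Φ_1832(x) is the minimal polynomial of zeta_1832 over Q and has degree phi(1832) = 912. So Q(zeta_1832) is a degree-912 Galois extension with Galois group (Z/1832Z)^*. By CRT, (Z/1832Z)^* ≅ (Z/8Z)^* × (Z/229Z)^*. Each prime-power unit group is (Z/8Z)^* ≅ Z/2Z × Z/2Z; (Z/229Z)^* ≅ Z/228Z. Hence Gal(Q(zeta_1832)/Q) ≅ Z/2Z × Z/2Z × Z/228Z.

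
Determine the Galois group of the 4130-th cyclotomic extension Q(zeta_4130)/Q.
|Gal(Q(zeta_4130)/Q)| = phi(4130) = 1392; group ≅ (Z/4130Z)^* ≅ Z/4Z × Z/6Z × Z/58Z

The n-th cyclotomic polynomial Φ_4130(x) is the minimal polynomial of zeta_4130 over Q and has degree phi(4130) = 1392. So Q(zeta_4130) is a degree-1392 Galois extension with Galois group (Z/4130Z)^*. By CRT, (Z/4130Z)^* ≅ (Z/2Z)^* × (Z/5Z)^* × (Z/7Z)^* × (Z/59Z)^*. Each prime-power unit group is (Z/2Z)^* ≅ trivial group (order 1); (Z/5Z)^* ≅ Z/4Z; (Z/7Z)^* ≅ Z/6Z; (Z/59Z)^* ≅ Z/58Z. Hence Gal(Q(zeta_4130)/Q) ≅ Z/4Z × Z/6Z × Z/58Z.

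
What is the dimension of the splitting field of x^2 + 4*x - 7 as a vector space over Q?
[K:Q] = 2

The discriminant of x^2 + (4)*x + (-7) is b^2 - 4c = 16 - (-28) = 44. Since 44 is not a perfect square in Q, the polynomial is irreducible over Q. Its two roots generate a degree-2 extension, so [K:Q] = 2.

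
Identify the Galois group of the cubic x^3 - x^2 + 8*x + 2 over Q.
Gal(K/Q) = S_3 (symmetric group of order 6)

Compute the discriminant of x^3 + (-1)*x^2 + (8)*x + (2): Δ = -2372. Since Δ is not a rational square, the Galois group is not contained in A_3; it must be the full S_3 (irreducibility of the cubic rules out anything smaller).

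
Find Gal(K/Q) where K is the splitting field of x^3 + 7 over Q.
Gal(K/Q) = S_3 (symmetric group of order 6)

Compute the discriminant of x^3 + (0)*x^2 + (0)*x + (7): Δ = -1323. Since Δ is not a rational square, the Galois group is not contained in A_3; it must be the full S_3 (irreducibility of the cubic rules out anything smaller).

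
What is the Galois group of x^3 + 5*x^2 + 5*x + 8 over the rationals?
Gal(K/Q) = S_3 (symmetric group of order 6)

Compute the discriminant of x^3 + (5)*x^2 + (5)*x + (8): Δ = -2003. Since Δ is not a rational square, the Galois group is not contained in A_3; it must be the full S_3 (irreducibility of the cubic rules out anything smaller).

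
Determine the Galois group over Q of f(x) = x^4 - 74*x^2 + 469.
Gal(K/Q) = V_4 (Klein four-group, Z/2Z × Z/2Z)

f factors as (x^2 - 67)(x^2 - 7), so the splitting field is K = Q(sqrt(67), sqrt(7)). The elements 67, 7, 469 are all non-squares in Q, so sqrt(67) and sqrt(7) generate independent quadratic extensions. Thus [K:Q] = 4 and Gal(K/Q) is generated by the two order-2 automorphisms sqrt(67) ↦ -sqrt(67) and sqrt(7) ↦ -sqrt(7), giving V_4.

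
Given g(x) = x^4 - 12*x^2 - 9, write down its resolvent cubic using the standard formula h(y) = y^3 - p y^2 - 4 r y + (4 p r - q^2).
h(y) = y^3 + 12*y^2 + 36*y + 432

Identify coefficients: p = -12, q = 0, r = -9.
Plug into h(y) = y^3 - p y^2 - 4 r y + (4 p r - q^2):
  h(y) = y^3 - (-12) y^2 - 4*(-9) y + (4*(-12)*(-9) - (0)^2)
       = y^3 + (12) y^2 + (36) y + (432).
Simplifying: h(y) = y^3 + 12*y^2 + 36*y + 432.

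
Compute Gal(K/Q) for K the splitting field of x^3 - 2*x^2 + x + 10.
Gal(K/Q) = S_3 (symmetric group of order 6)

Compute the discriminant of x^3 + (-2)*x^2 + (1)*x + (10): Δ = -2740. Since Δ is not a rational square, the Galois group is not contained in A_3; it must be the full S_3 (irreducibility of the cubic rules out anything smaller).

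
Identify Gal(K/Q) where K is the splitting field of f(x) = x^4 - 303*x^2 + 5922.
Gal(K/Q) = V_4 (Klein four-group, Z/2Z × Z/2Z)

f factors as (x^2 - 21)(x^2 - 282), so the splitting field is K = Q(sqrt(21), sqrt(282)). The elements 21, 282, 5922 are all non-squares in Q, so sqrt(21) and sqrt(282) generate independent quadratic extensions. Thus [K:Q] = 4 and Gal(K/Q) is generated by the two order-2 automorphisms sqrt(21) ↦ -sqrt(21) and sqrt(282) ↦ -sqrt(282), giving V_4.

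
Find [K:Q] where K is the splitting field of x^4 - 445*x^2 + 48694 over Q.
[K:Q] = 4

f factors as (x^2 - 251)(x^2 - 194); the splitting field is K = Q(sqrt(251), sqrt(194)). Since 251, 194, and 48694 are all non-squares in Q, the three subfields Q(sqrt(251)), Q(sqrt(194)), Q(sqrt(48694)) are distinct degree-2 extensions, so [K:Q] = 4 (Klein four Galois group).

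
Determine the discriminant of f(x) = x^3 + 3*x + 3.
Δ = -351

For a depressed cubic x^3 + p x + q the discriminant is Δ = -4 p^3 - 27 q^2 = -4*(3)^3 - 27*(3)^2 = -108 - 243 = -351.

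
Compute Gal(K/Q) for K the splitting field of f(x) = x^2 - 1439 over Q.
Gal(K/Q) = Z/2Z (cyclic of order 2)

x^2 - 1439 is irreducible over Q since 1439 is not a rational square. The splitting field Q(sqrt(1439)) has degree 2 over Q, and its unique nontrivial automorphism is sqrt(1439) ↦ -sqrt(1439). Hence Gal(Q(sqrt(1439))/Q) = Z/2Z.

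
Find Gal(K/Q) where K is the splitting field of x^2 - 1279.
Gal(K/Q) = Z/2Z (cyclic of order 2)

x^2 - 1279 is irreducible over Q since 1279 is not a rational square. The splitting field Q(sqrt(1279)) has degree 2 over Q, and its unique nontrivial automorphism is sqrt(1279) ↦ -sqrt(1279). Hence Gal(Q(sqrt(1279))/Q) = Z/2Z.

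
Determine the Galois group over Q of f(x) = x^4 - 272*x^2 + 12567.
Gal(K/Q) = V_4 (Klein four-group, Z/2Z × Z/2Z)

f factors as (x^2 - 59)(x^2 - 213), so the splitting field is K = Q(sqrt(59), sqrt(213)). The elements 59, 213, 12567 are all non-squares in Q, so sqrt(59) and sqrt(213) generate independent quadratic extensions. Thus [K:Q] = 4 and Gal(K/Q) is generated by the two order-2 automorphisms sqrt(59) ↦ -sqrt(59) and sqrt(213) ↦ -sqrt(213), giving V_4.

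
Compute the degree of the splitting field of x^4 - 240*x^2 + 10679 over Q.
[K:Q] = 4

f factors as (x^2 - 181)(x^2 - 59); the splitting field is K = Q(sqrt(181), sqrt(59)). Since 181, 59, and 10679 are all non-squares in Q, the three subfields Q(sqrt(181)), Q(sqrt(59)), Q(sqrt(10679)) are distinct degree-2 extensions, so [K:Q] = 4 (Klein four Galois group).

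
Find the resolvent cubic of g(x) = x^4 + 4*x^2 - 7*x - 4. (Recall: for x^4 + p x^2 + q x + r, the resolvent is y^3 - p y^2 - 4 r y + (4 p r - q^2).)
h(y) = y^3 - 4*y^2 + 16*y - 113

Identify coefficients: p = 4, q = -7, r = -4.
Plug into h(y) = y^3 - p y^2 - 4 r y + (4 p r - q^2):
  h(y) = y^3 - (4) y^2 - 4*(-4) y + (4*(4)*(-4) - (-7)^2)
       = y^3 + (-4) y^2 + (16) y + (-113).
Simplifying: h(y) = y^3 - 4*y^2 + 16*y - 113.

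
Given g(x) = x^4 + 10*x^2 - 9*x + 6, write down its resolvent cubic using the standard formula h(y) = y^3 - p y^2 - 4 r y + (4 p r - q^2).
h(y) = y^3 - 10*y^2 - 24*y + 159

Identify coefficients: p = 10, q = -9, r = 6.
Plug into h(y) = y^3 - p y^2 - 4 r y + (4 p r - q^2):
  h(y) = y^3 - (10) y^2 - 4*(6) y + (4*(10)*(6) - (-9)^2)
       = y^3 + (-10) y^2 + (-24) y + (159).
Simplifying: h(y) = y^3 - 10*y^2 - 24*y + 159.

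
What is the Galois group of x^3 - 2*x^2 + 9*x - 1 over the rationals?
Gal(K/Q) = S_3 (symmetric group of order 6)

Compute the discriminant of x^3 + (-2)*x^2 + (9)*x + (-1): Δ = -2327. Since Δ is not a rational square, the Galois group is not contained in A_3; it must be the full S_3 (irreducibility of the cubic rules out anything smaller).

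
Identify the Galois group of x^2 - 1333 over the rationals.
Gal(K/Q) = Z/2Z (cyclic of order 2)

x^2 - 1333 is irreducible over Q since 1333 is not a rational square. The splitting field Q(sqrt(1333)) has degree 2 over Q, and its unique nontrivial automorphism is sqrt(1333) ↦ -sqrt(1333). Hence Gal(Q(sqrt(1333))/Q) = Z/2Z.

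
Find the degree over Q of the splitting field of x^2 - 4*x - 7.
[K:Q] = 2

The discriminant of x^2 + (-4)*x + (-7) is b^2 - 4c = 16 - (-28) = 44. Since 44 is not a perfect square in Q, the polynomial is irreducible over Q. Its two roots generate a degree-2 extension, so [K:Q] = 2.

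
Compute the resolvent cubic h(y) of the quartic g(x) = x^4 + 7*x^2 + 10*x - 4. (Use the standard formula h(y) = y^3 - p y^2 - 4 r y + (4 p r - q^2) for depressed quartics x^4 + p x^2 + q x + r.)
h(y) = y^3 - 7*y^2 + 16*y - 212

Identify coefficients: p = 7, q = 10, r = -4.
Plug into h(y) = y^3 - p y^2 - 4 r y + (4 p r - q^2):
  h(y) = y^3 - (7) y^2 - 4*(-4) y + (4*(7)*(-4) - (10)^2)
       = y^3 + (-7) y^2 + (16) y + (-212).
Simplifying: h(y) = y^3 - 7*y^2 + 16*y - 212.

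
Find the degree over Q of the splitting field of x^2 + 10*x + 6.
[K:Q] = 2

The discriminant of x^2 + (10)*x + (6) is b^2 - 4c = 100 - (24) = 76. Since 76 is not a perfect square in Q, the polynomial is irreducible over Q. Its two roots generate a degree-2 extension, so [K:Q] = 2.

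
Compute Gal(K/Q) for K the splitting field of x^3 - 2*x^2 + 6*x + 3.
Gal(K/Q) = S_3 (symmetric group of order 6)

Compute the discriminant of x^3 + (-2)*x^2 + (6)*x + (3): Δ = -1515. Since Δ is not a rational square, the Galois group is not contained in A_3; it must be the full S_3 (irreducibility of the cubic rules out anything smaller).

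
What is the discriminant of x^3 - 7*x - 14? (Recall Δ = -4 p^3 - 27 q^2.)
Δ = -3920

For a depressed cubic x^3 + p x + q the discriminant is Δ = -4 p^3 - 27 q^2 = -4*(-7)^3 - 27*(-14)^2 = 1372 - 5292 = -3920.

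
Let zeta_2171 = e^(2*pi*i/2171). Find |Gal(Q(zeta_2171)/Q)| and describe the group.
|Gal(Q(zeta_2171)/Q)| = phi(2171) = 1992; group ≅ (Z/2171Z)^* ≅ Z/12Z × Z/166Z

The n-th cyclotomic polynomial Φ_2171(x) is the minimal polynomial of zeta_2171 over Q and has degree phi(2171) = 1992. So Q(zeta_2171) is a degree-1992 Galois extension with Galois group (Z/2171Z)^*. By CRT, (Z/2171Z)^* ≅ (Z/13Z)^* × (Z/167Z)^*. Each prime-power unit group is (Z/13Z)^* ≅ Z/12Z; (Z/167Z)^* ≅ Z/166Z. Hence Gal(Q(zeta_2171)/Q) ≅ Z/12Z × Z/166Z.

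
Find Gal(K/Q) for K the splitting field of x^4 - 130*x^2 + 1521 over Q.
Gal(K/Q) = Z/2Z (cyclic of order 2)

f factors as (x^2 - 117)(x^2 - 13), so the splitting field is K = Q(sqrt(117), sqrt(13)). The squarefree part of 117 is 13 and the squarefree part of 13 is also 13, so sqrt(117) and sqrt(13) are both rational multiples of sqrt(13). Hence Q(sqrt(117)) = Q(sqrt(13)) = Q(sqrt(13)), and the splitting field collapses to a single degree-2 extension with Galois group Z/2Z.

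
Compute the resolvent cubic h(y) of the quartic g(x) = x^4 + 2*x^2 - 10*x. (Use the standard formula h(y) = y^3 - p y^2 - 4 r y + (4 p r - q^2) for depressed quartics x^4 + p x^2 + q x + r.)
h(y) = y^3 - 2*y^2 - 100

Identify coefficients: p = 2, q = -10, r = 0.
Plug into h(y) = y^3 - p y^2 - 4 r y + (4 p r - q^2):
  h(y) = y^3 - (2) y^2 - 4*(0) y + (4*(2)*(0) - (-10)^2)
       = y^3 + (-2) y^2 + (0) y + (-100).
Simplifying: h(y) = y^3 - 2*y^2 - 100.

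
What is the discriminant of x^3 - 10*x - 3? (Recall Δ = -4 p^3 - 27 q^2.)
Δ = 3757

For a depressed cubic x^3 + p x + q the discriminant is Δ = -4 p^3 - 27 q^2 = -4*(-10)^3 - 27*(-3)^2 = 4000 - 243 = 3757.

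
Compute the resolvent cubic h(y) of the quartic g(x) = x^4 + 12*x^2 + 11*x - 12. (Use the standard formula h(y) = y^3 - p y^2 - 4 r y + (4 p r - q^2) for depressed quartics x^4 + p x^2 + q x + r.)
h(y) = y^3 - 12*y^2 + 48*y - 697

Identify coefficients: p = 12, q = 11, r = -12.
Plug into h(y) = y^3 - p y^2 - 4 r y + (4 p r - q^2):
  h(y) = y^3 - (12) y^2 - 4*(-12) y + (4*(12)*(-12) - (11)^2)
       = y^3 + (-12) y^2 + (48) y + (-697).
Simplifying: h(y) = y^3 - 12*y^2 + 48*y - 697.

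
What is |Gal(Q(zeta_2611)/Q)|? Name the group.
|Gal(Q(zeta_2611)/Q)| = phi(2611) = 2232; group ≅ (Z/2611Z)^* ≅ Z/6Z × Z/372Z

The n-th cyclotomic polynomial Φ_2611(x) is the minimal polynomial of zeta_2611 over Q and has degree phi(2611) = 2232. So Q(zeta_2611) is a degree-2232 Galois extension with Galois group (Z/2611Z)^*. By CRT, (Z/2611Z)^* ≅ (Z/7Z)^* × (Z/373Z)^*. Each prime-power unit group is (Z/7Z)^* ≅ Z/6Z; (Z/373Z)^* ≅ Z/372Z. Hence Gal(Q(zeta_2611)/Q) ≅ Z/6Z × Z/372Z.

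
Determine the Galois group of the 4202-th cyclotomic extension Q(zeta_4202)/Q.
|Gal(Q(zeta_4202)/Q)| = phi(4202) = 1900; group ≅ (Z/4202Z)^* ≅ Z/10Z × Z/190Z

The n-th cyclotomic polynomial Φ_4202(x) is the minimal polynomial of zeta_4202 over Q and has degree phi(4202) = 1900. So Q(zeta_4202) is a degree-1900 Galois extension with Galois group (Z/4202Z)^*. By CRT, (Z/4202Z)^* ≅ (Z/2Z)^* × (Z/11Z)^* × (Z/191Z)^*. Each prime-power unit group is (Z/2Z)^* ≅ trivial group (order 1); (Z/11Z)^* ≅ Z/10Z; (Z/191Z)^* ≅ Z/190Z. Hence Gal(Q(zeta_4202)/Q) ≅ Z/10Z × Z/190Z.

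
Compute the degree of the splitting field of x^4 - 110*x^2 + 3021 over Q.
[K:Q] = 4

f factors as (x^2 - 57)(x^2 - 53); the splitting field is K = Q(sqrt(57), sqrt(53)). Since 57, 53, and 3021 are all non-squares in Q, the three subfields Q(sqrt(57)), Q(sqrt(53)), Q(sqrt(3021)) are distinct degree-2 extensions, so [K:Q] = 4 (Klein four Galois group).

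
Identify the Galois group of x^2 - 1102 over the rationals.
Gal(K/Q) = Z/2Z (cyclic of order 2)

x^2 - 1102 is irreducible over Q since 1102 is not a rational square. The splitting field Q(sqrt(1102)) has degree 2 over Q, and its unique nontrivial automorphism is sqrt(1102) ↦ -sqrt(1102). Hence Gal(Q(sqrt(1102))/Q) = Z/2Z.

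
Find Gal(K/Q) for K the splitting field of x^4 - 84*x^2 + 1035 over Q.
Gal(K/Q) = V_4 (Klein four-group, Z/2Z × Z/2Z)

f factors as (x^2 - 15)(x^2 - 69), so the splitting field is K = Q(sqrt(15), sqrt(69)). The elements 15, 69, 1035 are all non-squares in Q, so sqrt(15) and sqrt(69) generate independent quadratic extensions. Thus [K:Q] = 4 and Gal(K/Q) is generated by the two order-2 automorphisms sqrt(15) ↦ -sqrt(15) and sqrt(69) ↦ -sqrt(69), giving V_4.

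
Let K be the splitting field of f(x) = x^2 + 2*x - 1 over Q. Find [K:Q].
[K:Q] = 2

The discriminant of x^2 + (2)*x + (-1) is b^2 - 4c = 4 - (-4) = 8. Since 8 is not a perfect square in Q, the polynomial is irreducible over Q. Its two roots generate a degree-2 extension, so [K:Q] = 2.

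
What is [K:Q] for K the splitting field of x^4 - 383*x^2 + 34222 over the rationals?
[K:Q] = 4

f factors as (x^2 - 142)(x^2 - 241); the splitting field is K = Q(sqrt(142), sqrt(241)). Since 142, 241, and 34222 are all non-squares in Q, the three subfields Q(sqrt(142)), Q(sqrt(241)), Q(sqrt(34222)) are distinct degree-2 extensions, so [K:Q] = 4 (Klein four Galois group).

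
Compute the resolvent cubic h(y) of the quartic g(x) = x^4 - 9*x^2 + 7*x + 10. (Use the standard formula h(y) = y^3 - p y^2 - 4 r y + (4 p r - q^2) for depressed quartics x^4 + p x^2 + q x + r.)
h(y) = y^3 + 9*y^2 - 40*y - 409

Identify coefficients: p = -9, q = 7, r = 10.
Plug into h(y) = y^3 - p y^2 - 4 r y + (4 p r - q^2):
  h(y) = y^3 - (-9) y^2 - 4*(10) y + (4*(-9)*(10) - (7)^2)
       = y^3 + (9) y^2 + (-40) y + (-409).
Simplifying: h(y) = y^3 + 9*y^2 - 40*y - 409.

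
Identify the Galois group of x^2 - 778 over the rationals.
Gal(K/Q) = Z/2Z (cyclic of order 2)

x^2 - 778 is irreducible over Q since 778 is not a rational square. The splitting field Q(sqrt(778)) has degree 2 over Q, and its unique nontrivial automorphism is sqrt(778) ↦ -sqrt(778). Hence Gal(Q(sqrt(778))/Q) = Z/2Z.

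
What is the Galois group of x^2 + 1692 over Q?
Gal(K/Q) = Z/2Z (cyclic of order 2)

x^2 + 1692 is irreducible over Q since -1692 is not a rational square. The splitting field Q(sqrt(-1692)) has degree 2 over Q, and its unique nontrivial automorphism is sqrt(-1692) ↦ -sqrt(-1692). Hence Gal(Q(sqrt(-1692))/Q) = Z/2Z.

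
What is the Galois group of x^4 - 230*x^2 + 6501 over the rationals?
Gal(K/Q) = V_4 (Klein four-group, Z/2Z × Z/2Z)

f factors as (x^2 - 197)(x^2 - 33), so the splitting field is K = Q(sqrt(197), sqrt(33)). The elements 197, 33, 6501 are all non-squares in Q, so sqrt(197) and sqrt(33) generate independent quadratic extensions. Thus [K:Q] = 4 and Gal(K/Q) is generated by the two order-2 automorphisms sqrt(197) ↦ -sqrt(197) and sqrt(33) ↦ -sqrt(33), giving V_4.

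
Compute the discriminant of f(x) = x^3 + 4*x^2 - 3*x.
Δ = 252

For x^3 + a x^2 + b x + c the discriminant is Δ = 18 a b c - 4 a^3 c + a^2 b^2 - 4 b^3 - 27 c^2.
Plug a = 4, b = -3, c = 0:
  18*(4)*(-3)*(0) - 4*(4)^3*(0) + (4)^2*(-3)^2 - 4*(-3)^3 - 27*(0)^2
  = 0 + (0) + 144 + (108) + (0)
  = 252.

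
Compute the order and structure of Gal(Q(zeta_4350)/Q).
|Gal(Q(zeta_4350)/Q)| = phi(4350) = 1120; group ≅ (Z/4350Z)^* ≅ Z/2Z × Z/20Z × Z/28Z

The n-th cyclotomic polynomial Φ_4350(x) is the minimal polynomial of zeta_4350 over Q and has degree phi(4350) = 1120. So Q(zeta_4350) is a degree-1120 Galois extension with Galois group (Z/4350Z)^*. By CRT, (Z/4350Z)^* ≅ (Z/2Z)^* × (Z/3Z)^* × (Z/25Z)^* × (Z/29Z)^*. Each prime-power unit group is (Z/2Z)^* ≅ trivial group (order 1); (Z/3Z)^* ≅ Z/2Z; (Z/25Z)^* ≅ Z/20Z; (Z/29Z)^* ≅ Z/28Z. Hence Gal(Q(zeta_4350)/Q) ≅ Z/2Z × Z/20Z × Z/28Z.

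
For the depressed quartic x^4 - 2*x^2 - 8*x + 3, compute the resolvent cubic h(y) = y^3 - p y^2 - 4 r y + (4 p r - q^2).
h(y) = y^3 + 2*y^2 - 12*y - 88

Identify coefficients: p = -2, q = -8, r = 3.
Plug into h(y) = y^3 - p y^2 - 4 r y + (4 p r - q^2):
  h(y) = y^3 - (-2) y^2 - 4*(3) y + (4*(-2)*(3) - (-8)^2)
       = y^3 + (2) y^2 + (-12) y + (-88).
Simplifying: h(y) = y^3 + 2*y^2 - 12*y - 88.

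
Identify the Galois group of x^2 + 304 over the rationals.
Gal(K/Q) = Z/2Z (cyclic of order 2)

x^2 + 304 is irreducible over Q since -304 is not a rational square. The splitting field Q(sqrt(-304)) has degree 2 over Q, and its unique nontrivial automorphism is sqrt(-304) ↦ -sqrt(-304). Hence Gal(Q(sqrt(-304))/Q) = Z/2Z.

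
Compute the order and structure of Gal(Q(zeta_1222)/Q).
|Gal(Q(zeta_1222)/Q)| = phi(1222) = 552; group ≅ (Z/1222Z)^* ≅ Z/12Z × Z/46Z

The n-th cyclotomic polynomial Φ_1222(x) is the minimal polynomial of zeta_1222 over Q and has degree phi(1222) = 552. So Q(zeta_1222) is a degree-552 Galois extension with Galois group (Z/1222Z)^*. By CRT, (Z/1222Z)^* ≅ (Z/2Z)^* × (Z/13Z)^* × (Z/47Z)^*. Each prime-power unit group is (Z/2Z)^* ≅ trivial group (order 1); (Z/13Z)^* ≅ Z/12Z; (Z/47Z)^* ≅ Z/46Z. Hence Gal(Q(zeta_1222)/Q) ≅ Z/12Z × Z/46Z.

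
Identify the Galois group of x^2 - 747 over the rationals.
Gal(K/Q) = Z/2Z (cyclic of order 2)

x^2 - 747 is irreducible over Q since 747 is not a rational square. The splitting field Q(sqrt(747)) has degree 2 over Q, and its unique nontrivial automorphism is sqrt(747) ↦ -sqrt(747). Hence Gal(Q(sqrt(747))/Q) = Z/2Z.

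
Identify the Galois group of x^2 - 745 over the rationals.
Gal(K/Q) = Z/2Z (cyclic of order 2)

x^2 - 745 is irreducible over Q since 745 is not a rational square. The splitting field Q(sqrt(745)) has degree 2 over Q, and its unique nontrivial automorphism is sqrt(745) ↦ -sqrt(745). Hence Gal(Q(sqrt(745))/Q) = Z/2Z.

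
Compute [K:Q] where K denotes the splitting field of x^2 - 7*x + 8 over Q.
[K:Q] = 2

The discriminant of x^2 + (-7)*x + (8) is b^2 - 4c = 49 - (32) = 17. Since 17 is not a perfect square in Q, the polynomial is irreducible over Q. Its two roots generate a degree-2 extension, so [K:Q] = 2.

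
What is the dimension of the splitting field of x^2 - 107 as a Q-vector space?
[K:Q] = 2

The polynomial x^2 - 107 is irreducible over Q since 107 is not a perfect square. Its splitting field is Q(sqrt(107)), which has degree 2 over Q.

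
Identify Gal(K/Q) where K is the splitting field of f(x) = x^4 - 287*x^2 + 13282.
Gal(K/Q) = V_4 (Klein four-group, Z/2Z × Z/2Z)

f factors as (x^2 - 229)(x^2 - 58), so the splitting field is K = Q(sqrt(229), sqrt(58)). The elements 229, 58, 13282 are all non-squares in Q, so sqrt(229) and sqrt(58) generate independent quadratic extensions. Thus [K:Q] = 4 and Gal(K/Q) is generated by the two order-2 automorphisms sqrt(229) ↦ -sqrt(229) and sqrt(58) ↦ -sqrt(58), giving V_4.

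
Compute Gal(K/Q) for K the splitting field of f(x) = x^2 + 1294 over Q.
Gal(K/Q) = Z/2Z (cyclic of order 2)

x^2 + 1294 is irreducible over Q since -1294 is not a rational square. The splitting field Q(sqrt(-1294)) has degree 2 over Q, and its unique nontrivial automorphism is sqrt(-1294) ↦ -sqrt(-1294). Hence Gal(Q(sqrt(-1294))/Q) = Z/2Z.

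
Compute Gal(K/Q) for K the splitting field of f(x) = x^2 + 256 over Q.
Gal(K/Q) = Z/2Z (cyclic of order 2)

x^2 + 256 is irreducible over Q since -256 is not a rational square. The splitting field Q(sqrt(-256)) has degree 2 over Q, and its unique nontrivial automorphism is sqrt(-256) ↦ -sqrt(-256). Hence Gal(Q(sqrt(-256))/Q) = Z/2Z.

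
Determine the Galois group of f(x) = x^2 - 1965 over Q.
Gal(K/Q) = Z/2Z (cyclic of order 2)

x^2 - 1965 is irreducible over Q since 1965 is not a rational square. The splitting field Q(sqrt(1965)) has degree 2 over Q, and its unique nontrivial automorphism is sqrt(1965) ↦ -sqrt(1965). Hence Gal(Q(sqrt(1965))/Q) = Z/2Z.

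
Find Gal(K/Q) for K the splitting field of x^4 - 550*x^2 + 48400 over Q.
Gal(K/Q) = Z/2Z (cyclic of order 2)

f factors as (x^2 - 110)(x^2 - 440), so the splitting field is K = Q(sqrt(110), sqrt(440)). The squarefree part of 110 is 110 and the squarefree part of 440 is also 110, so sqrt(110) and sqrt(440) are both rational multiples of sqrt(110). Hence Q(sqrt(110)) = Q(sqrt(440)) = Q(sqrt(110)), and the splitting field collapses to a single degree-2 extension with Galois group Z/2Z.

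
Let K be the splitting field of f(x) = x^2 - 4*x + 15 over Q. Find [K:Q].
[K:Q] = 2

The discriminant of x^2 + (-4)*x + (15) is b^2 - 4c = 16 - (60) = -44. Since -44 is not a perfect square in Q, the polynomial is irreducible over Q. Its two roots generate a degree-2 extension, so [K:Q] = 2.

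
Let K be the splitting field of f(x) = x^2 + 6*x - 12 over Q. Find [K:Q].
[K:Q] = 2

The discriminant of x^2 + (6)*x + (-12) is b^2 - 4c = 36 - (-48) = 84. Since 84 is not a perfect square in Q, the polynomial is irreducible over Q. Its two roots generate a degree-2 extension, so [K:Q] = 2.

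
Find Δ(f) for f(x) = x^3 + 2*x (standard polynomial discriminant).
Δ = -32

For a depressed cubic x^3 + p x + q the discriminant is Δ = -4 p^3 - 27 q^2 = -4*(2)^3 - 27*(0)^2 = -32 - 0 = -32.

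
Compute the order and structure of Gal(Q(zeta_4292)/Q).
|Gal(Q(zeta_4292)/Q)| = phi(4292) = 2016; group ≅ (Z/4292Z)^* ≅ Z/2Z × Z/28Z × Z/36Z

The n-th cyclotomic polynomial Φ_4292(x) is the minimal polynomial of zeta_4292 over Q and has degree phi(4292) = 2016. So Q(zeta_4292) is a degree-2016 Galois extension with Galois group (Z/4292Z)^*. By CRT, (Z/4292Z)^* ≅ (Z/4Z)^* × (Z/29Z)^* × (Z/37Z)^*. Each prime-power unit group is (Z/4Z)^* ≅ Z/2Z; (Z/29Z)^* ≅ Z/28Z; (Z/37Z)^* ≅ Z/36Z. Hence Gal(Q(zeta_4292)/Q) ≅ Z/2Z × Z/28Z × Z/36Z.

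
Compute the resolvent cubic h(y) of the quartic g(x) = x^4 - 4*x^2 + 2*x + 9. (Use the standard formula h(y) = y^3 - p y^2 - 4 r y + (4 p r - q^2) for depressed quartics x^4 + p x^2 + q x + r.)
h(y) = y^3 + 4*y^2 - 36*y - 148

Identify coefficients: p = -4, q = 2, r = 9.
Plug into h(y) = y^3 - p y^2 - 4 r y + (4 p r - q^2):
  h(y) = y^3 - (-4) y^2 - 4*(9) y + (4*(-4)*(9) - (2)^2)
       = y^3 + (4) y^2 + (-36) y + (-148).
Simplifying: h(y) = y^3 + 4*y^2 - 36*y - 148.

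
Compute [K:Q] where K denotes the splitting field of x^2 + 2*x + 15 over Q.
[K:Q] = 2

The discriminant of x^2 + (2)*x + (15) is b^2 - 4c = 4 - (60) = -56. Since -56 is not a perfect square in Q, the polynomial is irreducible over Q. Its two roots generate a degree-2 extension, so [K:Q] = 2.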